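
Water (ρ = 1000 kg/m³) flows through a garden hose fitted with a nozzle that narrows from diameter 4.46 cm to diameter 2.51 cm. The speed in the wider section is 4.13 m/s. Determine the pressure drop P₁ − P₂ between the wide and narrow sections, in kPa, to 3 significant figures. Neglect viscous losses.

76.5 kPa

Continuity gives A₁v₁ = A₂v₂, so v₂ = (15.6 cm²)/(4.95 cm²) × 4.13 m/s = 13.0 m/s.
The pipe is horizontal, so Bernoulli reduces to P₁ + ½ρv₁² = P₂ + ½ρv₂².
P₁ − P₂ = ½·1000·(13.0² − 4.13²) = ½·1000·153 = 76500 Pa.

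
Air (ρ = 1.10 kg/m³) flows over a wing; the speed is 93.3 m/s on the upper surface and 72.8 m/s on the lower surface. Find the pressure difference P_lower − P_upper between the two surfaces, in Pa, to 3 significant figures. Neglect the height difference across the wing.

The pressure is lower where the speed is higher: ΔP = ½ρ(v_up² − v_low²).
ΔP = ½·1.10·(93.3² − 72.8²) = 1870 Pa.

ΔP = 1870 Pa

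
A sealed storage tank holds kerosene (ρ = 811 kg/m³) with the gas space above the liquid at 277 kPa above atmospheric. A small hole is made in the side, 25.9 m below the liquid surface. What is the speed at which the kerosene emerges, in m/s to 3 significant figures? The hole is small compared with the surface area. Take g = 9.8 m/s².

v = 34.5 m/s

Take point 1 at the surface (v₁ ≈ 0) and point 2 at the hole (at atmospheric pressure). Bernoulli: P₁ + ρg h = P_atm + ½ρv₂².
With P₁ − P_atm = 277000 Pa, v₂ = √(2gh + 2ΔP/ρ) = √(2·9.8·25.9 + 2·277000/811) = 34.5 m/s.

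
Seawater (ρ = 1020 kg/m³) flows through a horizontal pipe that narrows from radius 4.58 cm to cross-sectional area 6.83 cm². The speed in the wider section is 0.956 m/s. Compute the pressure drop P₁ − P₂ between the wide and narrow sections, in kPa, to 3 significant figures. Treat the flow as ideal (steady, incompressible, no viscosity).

ΔP = 42.9 kPa

The volume flow rate is constant, so v₂ = (A₁/A₂)v₁ = (65.9/6.83)·0.956 = 9.22 m/s.
Bernoulli (h₁ = h₂): P₁ − P₂ = ½ρ(v₂² − v₁²).
P₁ − P₂ = ½·1020·(9.22² − 0.956²) = ½·1020·84.2 = 42900 Pa.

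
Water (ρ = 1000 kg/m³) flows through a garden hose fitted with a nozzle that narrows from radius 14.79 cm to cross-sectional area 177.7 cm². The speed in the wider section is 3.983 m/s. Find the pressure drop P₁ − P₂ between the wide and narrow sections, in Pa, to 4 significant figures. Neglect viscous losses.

ΔP = 110700 Pa

Mass conservation (A₁v₁ = A₂v₂) gives v₂ = 3.983 × 687.2/177.7 = 15.40 m/s.
Bernoulli (h₁ = h₂): P₁ − P₂ = ½ρ(v₂² − v₁²).
P₁ − P₂ = ½·1000·(15.40² − 3.983²) = ½·1000·221.4 = 110700 Pa.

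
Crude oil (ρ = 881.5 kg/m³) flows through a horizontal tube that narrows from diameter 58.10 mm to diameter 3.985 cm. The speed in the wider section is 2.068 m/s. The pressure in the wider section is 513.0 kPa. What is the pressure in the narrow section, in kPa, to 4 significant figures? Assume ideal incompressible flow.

The volume flow rate is constant, so v₂ = (A₁/A₂)v₁ = (26.51/12.47)·2.068 = 4.396 m/s.
With no height change, Bernoulli's equation is P₁ + ½ρv₁² = P₂ + ½ρv₂².
P₂ = P₁ − ½ρ(v₂² − v₁²) = 513000 − ½·881.5·(4.396² − 2.068²) = 513000 − 6632 = 506400 Pa.

P₂ ≈ 506.4 kPa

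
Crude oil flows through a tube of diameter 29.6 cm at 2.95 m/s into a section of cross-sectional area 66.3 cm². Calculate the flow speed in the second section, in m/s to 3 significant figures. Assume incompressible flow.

30.6 m/s

Continuity gives A₁v₁ = A₂v₂, so v₂ = (688 cm²)/(66.3 cm²) × 2.95 m/s = 30.6 m/s.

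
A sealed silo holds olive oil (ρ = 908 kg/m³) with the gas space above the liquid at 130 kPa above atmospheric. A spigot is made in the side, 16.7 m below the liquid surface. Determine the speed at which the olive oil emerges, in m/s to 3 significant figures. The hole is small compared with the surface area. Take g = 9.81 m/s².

Take point 1 at the surface (v₁ ≈ 0) and point 2 at the hole (at atmospheric pressure). Bernoulli: P₁ + ρg h = P_atm + ½ρv₂².
With P₁ − P_atm = 130000 Pa, v₂ = √(2gh + 2ΔP/ρ) = √(2·9.81·16.7 + 2·130000/908) = 24.8 m/s.

v = 24.8 m/s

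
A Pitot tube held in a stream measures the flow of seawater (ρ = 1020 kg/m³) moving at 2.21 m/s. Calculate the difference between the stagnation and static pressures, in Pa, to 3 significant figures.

ΔP ≈ 2490 Pa

At the stagnation point the flow is brought to rest, so Bernoulli gives P_stag − P_static = ½ρv².
ΔP = ½·1020·2.21² = 2490 Pa.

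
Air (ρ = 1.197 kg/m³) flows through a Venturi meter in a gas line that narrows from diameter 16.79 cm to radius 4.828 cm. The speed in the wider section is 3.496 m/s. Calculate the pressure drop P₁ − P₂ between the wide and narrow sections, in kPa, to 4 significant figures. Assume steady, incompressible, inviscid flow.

Continuity gives A₁v₁ = A₂v₂, so v₂ = (221.4 cm²)/(73.23 cm²) × 3.496 m/s = 10.57 m/s.
Bernoulli (h₁ = h₂): P₁ − P₂ = ½ρ(v₂² − v₁²).
P₁ − P₂ = ½·1.197·(10.57² − 3.496²) = ½·1.197·99.50 = 59.55 Pa.

ΔP ≈ 0.05955 kPa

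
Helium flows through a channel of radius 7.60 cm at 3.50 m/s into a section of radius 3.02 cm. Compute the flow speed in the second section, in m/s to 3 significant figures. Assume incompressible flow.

Continuity gives A₁v₁ = A₂v₂, so v₂ = (181 cm²)/(28.7 cm²) × 3.50 m/s = 22.2 m/s.

22.2 m/s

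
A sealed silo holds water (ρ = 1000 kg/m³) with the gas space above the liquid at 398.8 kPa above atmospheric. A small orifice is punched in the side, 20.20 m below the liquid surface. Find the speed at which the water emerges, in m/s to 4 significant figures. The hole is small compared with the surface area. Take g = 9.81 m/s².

Take point 1 at the surface (v₁ ≈ 0) and point 2 at the hole (at atmospheric pressure). Bernoulli: P₁ + ρg h = P_atm + ½ρv₂².
With P₁ − P_atm = 398800 Pa, v₂ = √(2gh + 2ΔP/ρ) = √(2·9.81·20.20 + 2·398800/1000) = 34.55 m/s.

v = 34.55 m/s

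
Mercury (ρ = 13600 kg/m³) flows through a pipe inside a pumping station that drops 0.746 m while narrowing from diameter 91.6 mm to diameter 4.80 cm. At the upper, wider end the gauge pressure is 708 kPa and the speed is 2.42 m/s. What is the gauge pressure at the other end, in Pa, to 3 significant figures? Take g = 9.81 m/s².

The volume flow rate is constant, so v₂ = (A₁/A₂)v₁ = (65.9/18.1)·2.42 = 8.81 m/s.
Applying Bernoulli between the two ends and solving for P₂: P₂ = P₁ + ½ρ(v₁² − v₂²) − ρgΔh.
P₂ = 708000 + ½·13600·(2.42² − 8.81²) − 13600·9.81·(−0.746) = 708000 + (-488000) − (-99500) = 319000 Pa.

P₂ = 319000 Pa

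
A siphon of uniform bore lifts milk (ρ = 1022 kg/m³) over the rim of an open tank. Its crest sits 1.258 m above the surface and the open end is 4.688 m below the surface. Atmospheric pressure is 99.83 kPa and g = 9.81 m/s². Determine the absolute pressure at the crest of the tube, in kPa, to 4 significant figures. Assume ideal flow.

From the surface to the outlet (both open to atmosphere, surface at rest): v = √(2g·h_out) = √(2·9.81·4.688) = 9.591 m/s.
Continuity keeps v the same throughout the tube; from surface to crest, P_atm + 0 = P_top + ½ρv² + ρg·h_top.
P_top = 99830 − ½·1022·9.591² − 1022·9.81·1.258 = 40220 Pa.

P_top = 40.22 kPa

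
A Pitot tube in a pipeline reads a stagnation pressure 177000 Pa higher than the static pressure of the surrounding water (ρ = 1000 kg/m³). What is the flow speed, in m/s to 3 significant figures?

v ≈ 18.8 m/s

At the stagnation point the flow is brought to rest, so Bernoulli gives P_stag − P_static = ½ρv².
v = √(2ΔP/ρ) = √(2·177000/1000) = 18.8 m/s.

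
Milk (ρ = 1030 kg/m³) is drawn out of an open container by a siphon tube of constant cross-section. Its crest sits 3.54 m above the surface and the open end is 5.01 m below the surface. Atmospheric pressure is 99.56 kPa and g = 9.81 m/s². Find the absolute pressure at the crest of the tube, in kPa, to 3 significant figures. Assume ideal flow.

13.2 kPa

The outlet speed comes from Torricelli: v = √(2g·5.01) = 9.91 m/s.
The bore is uniform, so the speed at the crest is the same v. Bernoulli surface→crest: P_atm = P_top + ½ρv² + ρg·h_top.
P_top = 99560 − ½·1030·9.91² − 1030·9.81·3.54 = 13200 Pa.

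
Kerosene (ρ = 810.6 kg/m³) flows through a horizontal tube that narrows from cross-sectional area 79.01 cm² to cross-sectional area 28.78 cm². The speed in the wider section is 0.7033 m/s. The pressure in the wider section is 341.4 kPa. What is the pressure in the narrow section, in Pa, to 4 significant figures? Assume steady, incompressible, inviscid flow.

Mass conservation (A₁v₁ = A₂v₂) gives v₂ = 0.7033 × 79.01/28.78 = 1.931 m/s.
Along the horizontal streamline, P + ½ρv² is constant.
P₂ = P₁ − ½ρ(v₂² − v₁²) = 341400 − ½·810.6·(1.931² − 0.7033²) = 341400 − 1310 = 340100 Pa.

P₂ ≈ 340100 Pa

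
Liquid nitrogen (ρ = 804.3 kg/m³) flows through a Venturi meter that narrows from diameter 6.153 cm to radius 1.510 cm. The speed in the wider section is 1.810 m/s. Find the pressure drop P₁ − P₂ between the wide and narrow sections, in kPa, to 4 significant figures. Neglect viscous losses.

By continuity, v₂ = v₁·A₁/A₂ = 1.810·(29.73/7.163) = 7.513 m/s.
Bernoulli (h₁ = h₂): P₁ − P₂ = ½ρ(v₂² − v₁²).
P₁ − P₂ = ½·804.3·(7.513² − 1.810²) = ½·804.3·53.18 = 21380 Pa.

21.38 kPa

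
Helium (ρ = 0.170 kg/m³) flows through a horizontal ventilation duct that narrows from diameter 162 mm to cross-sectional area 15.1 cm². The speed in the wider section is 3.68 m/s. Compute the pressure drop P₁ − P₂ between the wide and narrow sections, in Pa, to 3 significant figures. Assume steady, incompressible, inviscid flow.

ΔP ≈ 213 Pa

Mass conservation (A₁v₁ = A₂v₂) gives v₂ = 3.68 × 206/15.1 = 50.2 m/s.
Bernoulli (h₁ = h₂): P₁ − P₂ = ½ρ(v₂² − v₁²).
P₁ − P₂ = ½·0.170·(50.2² − 3.68²) = ½·0.170·2510 = 213 Pa.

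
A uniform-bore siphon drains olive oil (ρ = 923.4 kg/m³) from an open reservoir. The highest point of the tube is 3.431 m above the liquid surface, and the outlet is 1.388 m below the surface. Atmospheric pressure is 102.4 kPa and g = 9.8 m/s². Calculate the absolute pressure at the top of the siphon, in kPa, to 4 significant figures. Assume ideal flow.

Bernoulli surface→outlet gives ½v² = g·h_out, so v = √(2·9.8·1.388) = 5.216 m/s.
With constant cross-section the crest speed equals v; applying Bernoulli from the surface up to the crest, P_top = P_atm − ½ρv² − ρg·h_top.
P_top = 102400 − ½·923.4·5.216² − 923.4·9.8·3.431 = 58790 Pa.

58.79 kPa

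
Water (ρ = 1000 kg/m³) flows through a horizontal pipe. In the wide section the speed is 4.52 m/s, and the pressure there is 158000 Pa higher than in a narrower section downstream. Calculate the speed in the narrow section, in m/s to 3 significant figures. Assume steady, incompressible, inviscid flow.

Horizontal Bernoulli: P₁ + ½ρv₁² = P₂ + ½ρv₂², so v₂² = v₁² + 2(P₁ − P₂)/ρ.
v₂ = √(4.52² + 2·158000/1000) = √(20.4 + 316) = 18.3 m/s.

v₂ ≈ 18.3 m/s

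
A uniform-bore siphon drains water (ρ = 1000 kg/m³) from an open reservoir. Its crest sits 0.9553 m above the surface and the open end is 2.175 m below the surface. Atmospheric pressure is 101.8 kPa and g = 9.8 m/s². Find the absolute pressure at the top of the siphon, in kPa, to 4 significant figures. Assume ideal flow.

71.12 kPa

Bernoulli surface→outlet gives ½v² = g·h_out, so v = √(2·9.8·2.175) = 6.529 m/s.
The bore is uniform, so the speed at the crest is the same v. Bernoulli surface→crest: P_atm = P_top + ½ρv² + ρg·h_top.
P_top = 101800 − ½·1000·6.529² − 1000·9.8·0.9553 = 71120 Pa.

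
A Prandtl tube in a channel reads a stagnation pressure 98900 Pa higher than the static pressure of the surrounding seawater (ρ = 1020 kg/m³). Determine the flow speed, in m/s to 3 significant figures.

The dynamic pressure equals the rise in static pressure at the stagnation point: ΔP = ½ρv².
v = √(2ΔP/ρ) = √(2·98900/1020) = 13.9 m/s.

v ≈ 13.9 m/s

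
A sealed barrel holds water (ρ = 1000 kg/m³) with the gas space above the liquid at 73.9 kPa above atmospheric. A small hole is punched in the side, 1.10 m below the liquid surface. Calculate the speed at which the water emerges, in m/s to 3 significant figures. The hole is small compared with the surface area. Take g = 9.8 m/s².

v = 13.0 m/s

Take point 1 at the surface (v₁ ≈ 0) and point 2 at the hole (at atmospheric pressure). Bernoulli: P₁ + ρg h = P_atm + ½ρv₂².
With P₁ − P_atm = 73900 Pa, v₂ = √(2gh + 2ΔP/ρ) = √(2·9.8·1.10 + 2·73900/1000) = 13.0 m/s.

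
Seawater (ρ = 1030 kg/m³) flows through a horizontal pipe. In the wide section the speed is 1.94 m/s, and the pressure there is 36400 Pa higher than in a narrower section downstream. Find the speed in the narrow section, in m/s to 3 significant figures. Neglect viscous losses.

With h₁ = h₂, rearranging Bernoulli gives v₂ = √(v₁² + 2ΔP/ρ).
v₂ = √(1.94² + 2·36400/1030) = √(3.76 + 70.7) = 8.63 m/s.

v₂ ≈ 8.63 m/s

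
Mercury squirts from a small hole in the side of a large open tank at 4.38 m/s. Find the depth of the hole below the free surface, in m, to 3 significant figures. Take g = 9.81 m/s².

h ≈ 0.978 m

Torricelli: v = √(2gh), so h = v²/(2g).
h = 4.38²/(2·9.81) = 19.2/19.62 = 0.978 m.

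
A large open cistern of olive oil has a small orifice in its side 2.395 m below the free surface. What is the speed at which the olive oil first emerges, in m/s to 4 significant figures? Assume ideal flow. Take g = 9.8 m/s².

v ≈ 6.851 m/s

With the surface at rest and both surface and jet at atmospheric pressure, Bernoulli gives ρg h = ½ρv², so v = √(2gh) = √(2·9.8·2.395) = 6.851 m/s.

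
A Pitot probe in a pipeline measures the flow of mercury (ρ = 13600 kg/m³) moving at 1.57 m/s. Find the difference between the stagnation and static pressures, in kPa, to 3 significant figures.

16.8 kPa

The dynamic pressure equals the rise in static pressure at the stagnation point: ΔP = ½ρv².
ΔP = ½·13600·1.57² = 16800 Pa.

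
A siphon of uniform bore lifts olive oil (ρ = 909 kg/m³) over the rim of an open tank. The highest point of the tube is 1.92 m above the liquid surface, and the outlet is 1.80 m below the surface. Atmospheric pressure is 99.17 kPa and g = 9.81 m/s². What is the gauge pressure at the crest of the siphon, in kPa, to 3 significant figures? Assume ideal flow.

P_gauge = -33.2 kPa

The outlet speed comes from Torricelli: v = √(2g·1.80) = 5.94 m/s.
The bore is uniform, so the speed at the crest is the same v. Bernoulli surface→crest: P_atm = P_top + ½ρv² + ρg·h_top.
P_top = 99170 − ½·909·5.94² − 909·9.81·1.92 = 66000 Pa. So P_gauge = P_top − P_atm = -33200 Pa.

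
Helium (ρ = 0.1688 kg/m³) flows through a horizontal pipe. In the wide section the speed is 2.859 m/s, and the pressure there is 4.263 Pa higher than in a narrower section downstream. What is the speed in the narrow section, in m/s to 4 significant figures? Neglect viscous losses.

Horizontal Bernoulli: P₁ + ½ρv₁² = P₂ + ½ρv₂², so v₂² = v₁² + 2(P₁ − P₂)/ρ.
v₂ = √(2.859² + 2·4.263/0.1688) = √(8.174 + 50.51) = 7.661 m/s.

v₂ ≈ 7.661 m/s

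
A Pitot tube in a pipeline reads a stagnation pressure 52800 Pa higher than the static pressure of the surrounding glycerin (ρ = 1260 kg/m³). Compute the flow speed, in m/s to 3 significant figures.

Bernoulli between the free stream and the stagnation point: ½ρv² = P_stag − P_static.
v = √(2ΔP/ρ) = √(2·52800/1260) = 9.15 m/s.

v ≈ 9.15 m/s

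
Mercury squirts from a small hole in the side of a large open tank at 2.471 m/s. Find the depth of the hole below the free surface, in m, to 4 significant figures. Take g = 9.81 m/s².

h ≈ 0.3112 m

For a small hole in a large open tank, ½v² = gh, giving h = v²/(2g).
h = 2.471²/(2·9.81) = 6.106/19.62 = 0.3112 m.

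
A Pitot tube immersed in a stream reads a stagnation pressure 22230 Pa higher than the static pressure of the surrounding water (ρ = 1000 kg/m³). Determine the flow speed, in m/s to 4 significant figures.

At the stagnation point the flow is brought to rest, so Bernoulli gives P_stag − P_static = ½ρv².
v = √(2ΔP/ρ) = √(2·22230/1000) = 6.668 m/s.

v ≈ 6.668 m/s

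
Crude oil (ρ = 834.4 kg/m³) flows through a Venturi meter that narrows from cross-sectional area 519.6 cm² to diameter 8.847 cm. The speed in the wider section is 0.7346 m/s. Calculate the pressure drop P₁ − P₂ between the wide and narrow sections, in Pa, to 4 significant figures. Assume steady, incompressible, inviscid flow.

ΔP = 15860 Pa

By continuity, v₂ = v₁·A₁/A₂ = 0.7346·(519.6/61.47) = 6.209 m/s.
With no height change, Bernoulli's equation is P₁ + ½ρv₁² = P₂ + ½ρv₂².
P₁ − P₂ = ½·834.4·(6.209² − 0.7346²) = ½·834.4·38.01 = 15860 Pa.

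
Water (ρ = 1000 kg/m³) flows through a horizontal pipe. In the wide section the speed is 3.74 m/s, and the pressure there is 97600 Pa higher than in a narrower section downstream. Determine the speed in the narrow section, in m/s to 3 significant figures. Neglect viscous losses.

With h₁ = h₂, rearranging Bernoulli gives v₂ = √(v₁² + 2ΔP/ρ).
v₂ = √(3.74² + 2·97600/1000) = √(14.0 + 195) = 14.5 m/s.

v₂ ≈ 14.5 m/s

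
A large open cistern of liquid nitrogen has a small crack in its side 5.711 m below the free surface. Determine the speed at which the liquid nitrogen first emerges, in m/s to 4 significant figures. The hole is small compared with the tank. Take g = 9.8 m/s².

10.58 m/s

Torricelli's result v = √(2gh) gives v = √(2·9.8·5.711) = 10.58 m/s.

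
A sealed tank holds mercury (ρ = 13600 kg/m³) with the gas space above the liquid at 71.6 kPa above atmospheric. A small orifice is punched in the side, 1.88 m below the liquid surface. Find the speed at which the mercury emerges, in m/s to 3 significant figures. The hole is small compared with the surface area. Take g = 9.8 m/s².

v ≈ 6.88 m/s

Take point 1 at the surface (v₁ ≈ 0) and point 2 at the hole (at atmospheric pressure). Bernoulli: P₁ + ρg h = P_atm + ½ρv₂².
With P₁ − P_atm = 71600 Pa, v₂ = √(2gh + 2ΔP/ρ) = √(2·9.8·1.88 + 2·71600/13600) = 6.88 m/s.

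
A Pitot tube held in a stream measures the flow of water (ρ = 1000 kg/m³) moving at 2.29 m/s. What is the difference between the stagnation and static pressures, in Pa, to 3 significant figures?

Bernoulli between the free stream and the stagnation point: ½ρv² = P_stag − P_static.
ΔP = ½·1000·2.29² = 2620 Pa.

ΔP ≈ 2620 Pa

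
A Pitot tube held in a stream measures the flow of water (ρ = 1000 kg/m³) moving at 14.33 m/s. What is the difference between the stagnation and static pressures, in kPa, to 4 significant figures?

Bernoulli between the free stream and the stagnation point: ½ρv² = P_stag − P_static.
ΔP = ½·1000·14.33² = 102700 Pa.

ΔP ≈ 102.7 kPa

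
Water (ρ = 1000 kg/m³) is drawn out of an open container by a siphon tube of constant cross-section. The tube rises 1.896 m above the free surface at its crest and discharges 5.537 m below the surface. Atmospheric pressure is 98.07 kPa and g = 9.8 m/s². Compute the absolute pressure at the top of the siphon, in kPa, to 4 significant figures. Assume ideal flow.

Bernoulli surface→outlet gives ½v² = g·h_out, so v = √(2·9.8·5.537) = 10.42 m/s.
With constant cross-section the crest speed equals v; applying Bernoulli from the surface up to the crest, P_top = P_atm − ½ρv² − ρg·h_top.
P_top = 98070 − ½·1000·10.42² − 1000·9.8·1.896 = 25230 Pa.

P_top = 25.23 kPa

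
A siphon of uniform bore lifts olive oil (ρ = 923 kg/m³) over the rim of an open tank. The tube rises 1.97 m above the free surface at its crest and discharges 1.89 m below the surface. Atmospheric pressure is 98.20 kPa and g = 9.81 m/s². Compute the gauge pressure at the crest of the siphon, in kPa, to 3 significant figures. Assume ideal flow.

Bernoulli surface→outlet gives ½v² = g·h_out, so v = √(2·9.81·1.89) = 6.09 m/s.
With constant cross-section the crest speed equals v; applying Bernoulli from the surface up to the crest, P_top = P_atm − ½ρv² − ρg·h_top.
P_top = 98200 − ½·923·6.09² − 923·9.81·1.97 = 63200 Pa. So P_gauge = P_top − P_atm = -35000 Pa.

P_gauge ≈ -35.0 kPa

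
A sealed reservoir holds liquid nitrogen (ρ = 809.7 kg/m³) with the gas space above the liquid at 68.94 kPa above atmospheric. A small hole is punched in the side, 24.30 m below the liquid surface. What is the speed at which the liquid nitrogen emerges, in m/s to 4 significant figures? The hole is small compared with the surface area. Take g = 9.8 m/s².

Take point 1 at the surface (v₁ ≈ 0) and point 2 at the hole (at atmospheric pressure). Bernoulli: P₁ + ρg h = P_atm + ½ρv₂².
With P₁ − P_atm = 68940 Pa, v₂ = √(2gh + 2ΔP/ρ) = √(2·9.8·24.30 + 2·68940/809.7) = 25.43 m/s.

v = 25.43 m/s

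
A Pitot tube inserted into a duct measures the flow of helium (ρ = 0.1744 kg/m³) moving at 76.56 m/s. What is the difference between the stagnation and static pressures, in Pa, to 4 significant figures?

At the stagnation point the flow is brought to rest, so Bernoulli gives P_stag − P_static = ½ρv².
ΔP = ½·0.1744·76.56² = 511.1 Pa.

ΔP ≈ 511.1 Pa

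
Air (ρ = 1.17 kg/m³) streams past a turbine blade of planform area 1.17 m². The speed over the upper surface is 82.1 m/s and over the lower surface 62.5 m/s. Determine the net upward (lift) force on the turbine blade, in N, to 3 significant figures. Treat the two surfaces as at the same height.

The faster flow above has the lower pressure; Bernoulli (same height) gives ΔP = ½ρ(v_up² − v_low²).
ΔP = ½·1.17·(82.1² − 62.5²) = 1660 Pa.
Lift = ΔP · A = 1660 × 1.17 = 1940 N.

F ≈ 1940 N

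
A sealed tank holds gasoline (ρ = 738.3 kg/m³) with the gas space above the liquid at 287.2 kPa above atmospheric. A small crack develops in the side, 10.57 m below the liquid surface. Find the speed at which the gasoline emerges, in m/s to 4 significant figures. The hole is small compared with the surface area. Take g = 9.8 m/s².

v = 31.39 m/s

Take point 1 at the surface (v₁ ≈ 0) and point 2 at the hole (at atmospheric pressure). Bernoulli: P₁ + ρg h = P_atm + ½ρv₂².
With P₁ − P_atm = 287200 Pa, v₂ = √(2gh + 2ΔP/ρ) = √(2·9.8·10.57 + 2·287200/738.3) = 31.39 m/s.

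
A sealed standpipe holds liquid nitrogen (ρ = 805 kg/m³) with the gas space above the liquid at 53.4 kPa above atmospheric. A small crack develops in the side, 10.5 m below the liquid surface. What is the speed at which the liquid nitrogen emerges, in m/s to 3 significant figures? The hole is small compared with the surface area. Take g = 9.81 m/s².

Take point 1 at the surface (v₁ ≈ 0) and point 2 at the hole (at atmospheric pressure). Bernoulli: P₁ + ρg h = P_atm + ½ρv₂².
With P₁ − P_atm = 53400 Pa, v₂ = √(2gh + 2ΔP/ρ) = √(2·9.81·10.5 + 2·53400/805) = 18.4 m/s.

v = 18.4 m/s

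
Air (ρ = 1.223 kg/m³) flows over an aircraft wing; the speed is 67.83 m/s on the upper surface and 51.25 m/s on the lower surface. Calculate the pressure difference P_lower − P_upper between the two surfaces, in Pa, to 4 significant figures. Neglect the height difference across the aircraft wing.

The pressure is lower where the speed is higher: ΔP = ½ρ(v_up² − v_low²).
ΔP = ½·1.223·(67.83² − 51.25²) = 1207 Pa.

1207 Pa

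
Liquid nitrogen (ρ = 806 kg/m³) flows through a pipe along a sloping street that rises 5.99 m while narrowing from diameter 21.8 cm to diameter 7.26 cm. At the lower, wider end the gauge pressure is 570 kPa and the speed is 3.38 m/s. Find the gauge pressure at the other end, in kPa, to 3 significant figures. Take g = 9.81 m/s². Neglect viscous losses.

Continuity gives A₁v₁ = A₂v₂, so v₂ = (373 cm²)/(41.4 cm²) × 3.38 m/s = 30.5 m/s.
Applying Bernoulli between the two ends and solving for P₂: P₂ = P₁ + ½ρ(v₁² − v₂²) − ρgΔh.
P₂ = 570000 + ½·806·(3.38² − 30.5²) − 806·9.81·(+5.99) = 570000 + (-370000) − (47400) = 153000 Pa.

P₂ ≈ 153 kPa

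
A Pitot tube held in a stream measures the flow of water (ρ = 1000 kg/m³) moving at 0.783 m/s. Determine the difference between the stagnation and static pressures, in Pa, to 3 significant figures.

ΔP ≈ 307 Pa

At the stagnation point the flow is brought to rest, so Bernoulli gives P_stag − P_static = ½ρv².
ΔP = ½·1000·0.783² = 307 Pa.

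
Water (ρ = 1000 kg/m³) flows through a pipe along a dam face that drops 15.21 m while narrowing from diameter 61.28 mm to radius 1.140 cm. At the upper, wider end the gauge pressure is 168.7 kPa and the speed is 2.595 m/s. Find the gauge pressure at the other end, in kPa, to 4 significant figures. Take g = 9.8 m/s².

145.4 kPa

By continuity, v₂ = v₁·A₁/A₂ = 2.595·(29.49/4.083) = 18.75 m/s.
Bernoulli: P₁ + ½ρv₁² + ρg h₁ = P₂ + ½ρv₂² + ρg h₂, so P₂ = P₁ + ½ρ(v₁² − v₂²) − ρg(h₂ − h₁).
P₂ = 168700 + ½·1000·(2.595² − 18.75²) − 1000·9.8·(−15.21) = 168700 + (-172300) − (-149100) = 145400 Pa.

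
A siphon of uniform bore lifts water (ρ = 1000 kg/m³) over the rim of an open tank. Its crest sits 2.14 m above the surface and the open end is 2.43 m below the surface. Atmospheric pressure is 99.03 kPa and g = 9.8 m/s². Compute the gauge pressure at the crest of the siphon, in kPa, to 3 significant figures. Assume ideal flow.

The outlet speed comes from Torricelli: v = √(2g·2.43) = 6.90 m/s.
Continuity keeps v the same throughout the tube; from surface to crest, P_atm + 0 = P_top + ½ρv² + ρg·h_top.
P_top = 99030 − ½·1000·6.90² − 1000·9.8·2.14 = 54200 Pa. So P_gauge = P_top − P_atm = -44800 Pa.

-44.8 kPa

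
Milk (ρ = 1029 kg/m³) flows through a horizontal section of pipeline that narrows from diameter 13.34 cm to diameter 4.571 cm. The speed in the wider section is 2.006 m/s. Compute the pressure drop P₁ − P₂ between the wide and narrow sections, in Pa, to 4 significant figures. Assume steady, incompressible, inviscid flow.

ΔP ≈ 148100 Pa

Continuity gives A₁v₁ = A₂v₂, so v₂ = (139.8 cm²)/(16.41 cm²) × 2.006 m/s = 17.09 m/s.
Along the horizontal streamline, P + ½ρv² is constant.
P₁ − P₂ = ½·1029·(17.09² − 2.006²) = ½·1029·287.9 = 148100 Pa.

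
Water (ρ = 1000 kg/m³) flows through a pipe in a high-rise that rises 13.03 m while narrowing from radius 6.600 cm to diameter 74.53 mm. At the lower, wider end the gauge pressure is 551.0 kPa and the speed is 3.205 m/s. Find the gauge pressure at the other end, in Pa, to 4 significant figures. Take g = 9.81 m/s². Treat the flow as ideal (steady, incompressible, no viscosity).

P₂ ≈ 377800 Pa

Continuity gives A₁v₁ = A₂v₂, so v₂ = (136.8 cm²)/(43.63 cm²) × 3.205 m/s = 10.05 m/s.
Applying Bernoulli between the two ends and solving for P₂: P₂ = P₁ + ½ρ(v₁² − v₂²) − ρgΔh.
P₂ = 551000 + ½·1000·(3.205² − 10.05²) − 1000·9.81·(+13.03) = 551000 + (-45400) − (127800) = 377800 Pa.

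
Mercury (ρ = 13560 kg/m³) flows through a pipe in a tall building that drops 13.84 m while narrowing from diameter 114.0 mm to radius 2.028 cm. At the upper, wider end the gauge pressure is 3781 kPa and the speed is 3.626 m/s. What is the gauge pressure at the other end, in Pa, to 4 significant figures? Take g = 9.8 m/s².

P₂ ≈ 146300 Pa

By continuity, v₂ = v₁·A₁/A₂ = 3.626·(102.1/12.92) = 28.64 m/s.
Bernoulli: P₁ + ½ρv₁² + ρg h₁ = P₂ + ½ρv₂² + ρg h₂, so P₂ = P₁ + ½ρ(v₁² − v₂²) − ρg(h₂ − h₁).
P₂ = 3781000 + ½·13560·(3.626² − 28.64²) − 13560·9.8·(−13.84) = 3781000 + (-5474000) − (-1839000) = 146300 Pa.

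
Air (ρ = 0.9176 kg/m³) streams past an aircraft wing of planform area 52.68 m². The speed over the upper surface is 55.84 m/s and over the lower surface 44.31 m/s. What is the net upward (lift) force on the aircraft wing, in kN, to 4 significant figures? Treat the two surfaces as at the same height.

With equal heights on the two surfaces, Bernoulli gives P_lower − P_upper = ½ρ(v_upper² − v_lower²).
ΔP = ½·0.9176·(55.84² − 44.31²) = 529.8 Pa.
Lift = ΔP · A = 529.8 × 52.68 = 27910 N.

F ≈ 27.91 kN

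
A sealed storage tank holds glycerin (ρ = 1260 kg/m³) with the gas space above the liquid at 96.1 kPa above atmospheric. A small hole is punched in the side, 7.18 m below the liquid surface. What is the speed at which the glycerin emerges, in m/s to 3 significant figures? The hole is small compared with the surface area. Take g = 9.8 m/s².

17.1 m/s

Take point 1 at the surface (v₁ ≈ 0) and point 2 at the hole (at atmospheric pressure). Bernoulli: P₁ + ρg h = P_atm + ½ρv₂².
With P₁ − P_atm = 96100 Pa, v₂ = √(2gh + 2ΔP/ρ) = √(2·9.8·7.18 + 2·96100/1260) = 17.1 m/s.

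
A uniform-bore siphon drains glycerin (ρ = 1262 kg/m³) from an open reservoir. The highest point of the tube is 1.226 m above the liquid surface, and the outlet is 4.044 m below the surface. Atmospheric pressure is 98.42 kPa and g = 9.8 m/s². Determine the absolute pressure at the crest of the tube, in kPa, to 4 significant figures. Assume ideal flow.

P_top ≈ 33.24 kPa

From the surface to the outlet (both open to atmosphere, surface at rest): v = √(2g·h_out) = √(2·9.8·4.044) = 8.903 m/s.
Continuity keeps v the same throughout the tube; from surface to crest, P_atm + 0 = P_top + ½ρv² + ρg·h_top.
P_top = 98420 − ½·1262·8.903² − 1262·9.8·1.226 = 33240 Pa.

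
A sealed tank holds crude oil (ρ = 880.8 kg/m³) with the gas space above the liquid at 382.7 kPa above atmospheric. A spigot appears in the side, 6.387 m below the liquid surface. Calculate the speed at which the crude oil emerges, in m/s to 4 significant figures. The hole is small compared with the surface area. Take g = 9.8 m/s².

v ≈ 31.53 m/s

Take point 1 at the surface (v₁ ≈ 0) and point 2 at the hole (at atmospheric pressure). Bernoulli: P₁ + ρg h = P_atm + ½ρv₂².
With P₁ − P_atm = 382700 Pa, v₂ = √(2gh + 2ΔP/ρ) = √(2·9.8·6.387 + 2·382700/880.8) = 31.53 m/s.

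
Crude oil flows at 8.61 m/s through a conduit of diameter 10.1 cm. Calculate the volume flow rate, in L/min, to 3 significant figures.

Q = 4140 L/min

Q = A·v = 0.00801 m² × 8.61 m/s = 0.0690 m³/s.
Converting: 0.0690 m³/s × 60000 = 4140 L/min.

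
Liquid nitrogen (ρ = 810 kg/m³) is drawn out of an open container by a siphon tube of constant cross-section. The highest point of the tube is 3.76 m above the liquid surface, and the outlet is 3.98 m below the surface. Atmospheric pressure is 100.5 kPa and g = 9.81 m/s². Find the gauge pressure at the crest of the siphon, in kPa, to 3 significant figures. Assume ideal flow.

From the surface to the outlet (both open to atmosphere, surface at rest): v = √(2g·h_out) = √(2·9.81·3.98) = 8.84 m/s.
The bore is uniform, so the speed at the crest is the same v. Bernoulli surface→crest: P_atm = P_top + ½ρv² + ρg·h_top.
P_top = 100500 − ½·810·8.84² − 810·9.81·3.76 = 39000 Pa. So P_gauge = P_top − P_atm = -61500 Pa.

P_gauge = -61.5 kPa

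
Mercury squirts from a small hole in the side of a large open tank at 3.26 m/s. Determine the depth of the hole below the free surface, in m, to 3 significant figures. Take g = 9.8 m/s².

Torricelli: v = √(2gh), so h = v²/(2g).
h = 3.26²/(2·9.8) = 10.6/19.60 = 0.542 m.

0.542 m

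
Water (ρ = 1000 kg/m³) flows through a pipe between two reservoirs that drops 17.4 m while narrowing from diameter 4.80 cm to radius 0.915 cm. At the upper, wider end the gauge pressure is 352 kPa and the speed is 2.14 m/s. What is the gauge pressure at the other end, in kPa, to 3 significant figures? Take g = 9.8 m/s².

The volume flow rate is constant, so v₂ = (A₁/A₂)v₁ = (18.1/2.63)·2.14 = 14.7 m/s.
Bernoulli: P₁ + ½ρv₁² + ρg h₁ = P₂ + ½ρv₂² + ρg h₂, so P₂ = P₁ + ½ρ(v₁² − v₂²) − ρg(h₂ − h₁).
P₂ = 352000 + ½·1000·(2.14² − 14.7²) − 1000·9.8·(−17.4) = 352000 + (-106000) − (-171000) = 416000 Pa.

416 kPa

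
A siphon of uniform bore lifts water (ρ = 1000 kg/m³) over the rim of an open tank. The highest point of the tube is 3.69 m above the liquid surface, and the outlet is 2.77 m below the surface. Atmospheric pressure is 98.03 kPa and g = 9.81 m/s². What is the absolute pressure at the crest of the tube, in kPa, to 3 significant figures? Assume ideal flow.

The outlet speed comes from Torricelli: v = √(2g·2.77) = 7.37 m/s.
The bore is uniform, so the speed at the crest is the same v. Bernoulli surface→crest: P_atm = P_top + ½ρv² + ρg·h_top.
P_top = 98030 − ½·1000·7.37² − 1000·9.81·3.69 = 34700 Pa.

P_top ≈ 34.7 kPa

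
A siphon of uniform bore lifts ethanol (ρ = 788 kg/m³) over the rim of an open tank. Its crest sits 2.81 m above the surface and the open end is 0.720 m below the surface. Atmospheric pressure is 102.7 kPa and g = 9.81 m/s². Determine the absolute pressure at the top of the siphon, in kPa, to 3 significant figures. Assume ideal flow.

P_top = 75.4 kPa

From the surface to the outlet (both open to atmosphere, surface at rest): v = √(2g·h_out) = √(2·9.81·0.720) = 3.76 m/s.
The bore is uniform, so the speed at the crest is the same v. Bernoulli surface→crest: P_atm = P_top + ½ρv² + ρg·h_top.
P_top = 102700 − ½·788·3.76² − 788·9.81·2.81 = 75400 Pa.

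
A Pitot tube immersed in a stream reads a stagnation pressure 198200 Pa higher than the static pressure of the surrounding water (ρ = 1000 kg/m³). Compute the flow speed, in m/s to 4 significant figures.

Bernoulli between the free stream and the stagnation point: ½ρv² = P_stag − P_static.
v = √(2ΔP/ρ) = √(2·198200/1000) = 19.91 m/s.

v = 19.91 m/s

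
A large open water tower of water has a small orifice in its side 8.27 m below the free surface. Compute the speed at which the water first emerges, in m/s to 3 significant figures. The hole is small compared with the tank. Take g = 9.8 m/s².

12.7 m/s

Bernoulli from surface to hole (P equal, v_surface ≈ 0): v = √(2gh) = √(2×9.8×8.27) = 12.7 m/s.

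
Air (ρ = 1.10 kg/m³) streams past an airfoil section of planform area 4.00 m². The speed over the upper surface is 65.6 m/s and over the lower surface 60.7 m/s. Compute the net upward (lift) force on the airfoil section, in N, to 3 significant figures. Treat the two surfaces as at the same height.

From P + ½ρv² = const at equal height, P_low − P_up = ½ρ(v_up² − v_low²).
ΔP = ½·1.10·(65.6² − 60.7²) = 340 Pa.
Lift = ΔP · A = 340 × 4.00 = 1360 N.

F ≈ 1360 N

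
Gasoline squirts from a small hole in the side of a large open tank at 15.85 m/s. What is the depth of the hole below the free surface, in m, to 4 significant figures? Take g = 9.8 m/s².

Torricelli: v = √(2gh), so h = v²/(2g).
h = 15.85²/(2·9.8) = 251.2/19.60 = 12.82 m.

h ≈ 12.82 m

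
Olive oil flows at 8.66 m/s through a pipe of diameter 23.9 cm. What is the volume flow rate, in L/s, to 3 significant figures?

Q ≈ 389 L/s

Q = A·v = 0.0449 m² × 8.66 m/s = 0.389 m³/s.
Converting: 0.389 m³/s × 1000 = 389 L/s.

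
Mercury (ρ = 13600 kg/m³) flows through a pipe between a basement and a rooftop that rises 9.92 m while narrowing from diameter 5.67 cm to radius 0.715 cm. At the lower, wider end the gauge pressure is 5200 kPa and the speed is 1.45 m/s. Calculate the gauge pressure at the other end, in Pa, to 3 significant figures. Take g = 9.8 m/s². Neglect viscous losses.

Continuity gives A₁v₁ = A₂v₂, so v₂ = (25.2 cm²)/(1.61 cm²) × 1.45 m/s = 22.8 m/s.
Energy conservation along the streamline gives P₂ = P₁ − ½ρ(v₂² − v₁²) − ρg(h₂ − h₁).
P₂ = 5200000 + ½·13600·(1.45² − 22.8²) − 13600·9.8·(+9.92) = 5200000 + (-3520000) − (1320000) = 358000 Pa.

P₂ ≈ 358000 Pa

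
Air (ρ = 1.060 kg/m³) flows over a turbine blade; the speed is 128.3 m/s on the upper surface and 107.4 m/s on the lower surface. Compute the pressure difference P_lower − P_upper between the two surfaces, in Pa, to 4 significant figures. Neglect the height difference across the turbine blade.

ΔP = 2611 Pa

With negligible Δh, P + ½ρv² is constant, so P_low − P_up = ½ρ(v_up² − v_low²).
ΔP = ½·1.060·(128.3² − 107.4²) = 2611 Pa.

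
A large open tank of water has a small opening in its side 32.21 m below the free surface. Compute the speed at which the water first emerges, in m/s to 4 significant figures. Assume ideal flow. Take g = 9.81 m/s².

Torricelli's result v = √(2gh) gives v = √(2·9.81·32.21) = 25.14 m/s.

v ≈ 25.14 m/s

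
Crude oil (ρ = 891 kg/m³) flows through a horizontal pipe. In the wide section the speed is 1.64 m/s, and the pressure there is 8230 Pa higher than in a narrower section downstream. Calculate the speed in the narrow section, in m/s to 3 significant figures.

Along the level pipe P + ½ρv² is conserved, hence v₂² = v₁² + 2(P₁ − P₂)/ρ.
v₂ = √(1.64² + 2·8230/891) = √(2.69 + 18.5) = 4.60 m/s.

v₂ = 4.60 m/s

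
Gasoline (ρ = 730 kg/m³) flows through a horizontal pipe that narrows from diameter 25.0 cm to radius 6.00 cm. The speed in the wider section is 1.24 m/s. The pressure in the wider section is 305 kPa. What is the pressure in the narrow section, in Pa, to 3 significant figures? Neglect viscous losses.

Continuity gives A₁v₁ = A₂v₂, so v₂ = (491 cm²)/(113 cm²) × 1.24 m/s = 5.38 m/s.
Bernoulli (h₁ = h₂): P₁ − P₂ = ½ρ(v₂² − v₁²).
P₂ = P₁ − ½ρ(v₂² − v₁²) = 305000 − ½·730·(5.38² − 1.24²) = 305000 − 10000 = 295000 Pa.

P₂ ≈ 295000 Pa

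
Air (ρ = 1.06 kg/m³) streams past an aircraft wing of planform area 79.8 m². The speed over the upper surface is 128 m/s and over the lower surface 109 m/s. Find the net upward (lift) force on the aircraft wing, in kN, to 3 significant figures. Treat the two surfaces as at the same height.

F ≈ 190 kN

From P + ½ρv² = const at equal height, P_low − P_up = ½ρ(v_up² − v_low²).
ΔP = ½·1.06·(128² − 109²) = 2390 Pa.
Lift = ΔP · A = 2390 × 79.8 = 190000 N.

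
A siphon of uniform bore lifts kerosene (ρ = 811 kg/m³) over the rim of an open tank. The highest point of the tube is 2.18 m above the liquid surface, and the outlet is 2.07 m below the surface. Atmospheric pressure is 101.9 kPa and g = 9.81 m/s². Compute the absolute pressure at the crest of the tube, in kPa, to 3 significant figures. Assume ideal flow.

Bernoulli surface→outlet gives ½v² = g·h_out, so v = √(2·9.81·2.07) = 6.37 m/s.
Continuity keeps v the same throughout the tube; from surface to crest, P_atm + 0 = P_top + ½ρv² + ρg·h_top.
P_top = 101900 − ½·811·6.37² − 811·9.81·2.18 = 68100 Pa.

P_top ≈ 68.1 kPa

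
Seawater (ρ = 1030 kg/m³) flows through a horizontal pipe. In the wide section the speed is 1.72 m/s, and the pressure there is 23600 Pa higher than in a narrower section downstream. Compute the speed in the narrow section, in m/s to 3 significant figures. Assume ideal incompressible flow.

Along the level pipe P + ½ρv² is conserved, hence v₂² = v₁² + 2(P₁ − P₂)/ρ.
v₂ = √(1.72² + 2·23600/1030) = √(2.96 + 45.8) = 6.98 m/s.

v₂ ≈ 6.98 m/s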